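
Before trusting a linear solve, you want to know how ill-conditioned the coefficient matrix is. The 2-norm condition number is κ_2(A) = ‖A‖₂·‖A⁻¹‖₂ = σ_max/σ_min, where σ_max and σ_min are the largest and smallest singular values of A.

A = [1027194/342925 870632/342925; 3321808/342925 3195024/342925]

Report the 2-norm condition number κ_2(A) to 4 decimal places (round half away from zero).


AᵀA = [19343257444/188156089 18412102800/188156089; 18412102800/188156089 17545885504/188156089]; tr = 43863428/223729, det = 2458624/223729
eigenvalues of AᵀA: λ = (tr ± √(tr²−4·det))/2 = 196, 12544/223729
κ = σ_max/σ_min = 14/(112/473) = 59.1250

59.1250


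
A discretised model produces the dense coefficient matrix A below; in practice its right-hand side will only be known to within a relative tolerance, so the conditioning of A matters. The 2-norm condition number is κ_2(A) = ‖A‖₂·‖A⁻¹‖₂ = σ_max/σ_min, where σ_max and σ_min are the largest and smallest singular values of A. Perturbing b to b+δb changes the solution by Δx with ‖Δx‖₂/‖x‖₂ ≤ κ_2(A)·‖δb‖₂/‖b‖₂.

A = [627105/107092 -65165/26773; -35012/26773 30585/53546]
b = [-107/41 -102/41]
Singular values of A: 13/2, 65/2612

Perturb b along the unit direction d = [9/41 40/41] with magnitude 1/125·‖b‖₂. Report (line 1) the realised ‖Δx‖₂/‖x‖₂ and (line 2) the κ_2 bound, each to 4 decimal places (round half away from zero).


largest singular value 13/2, smallest 65/2612
κ_2(A) = (13/2) / (65/2612) = 261.2000
bound on ‖Δx‖/‖x‖: κ·ε = 261.2000·1/125 = 2.0896
solve Ax = b  →  x = [-46.6509 -111.1621]
2-norm of b is 3.6056; of x, 120.5542
with δb = [0.0063 0.0281], A·Δx = δb → ‖Δx‖ = 1.1591
realised ‖Δx‖/‖x‖ = 0.0096
so the bound overstates the realised error by a factor of ≈ 217.3322 (computed from the unrounded values)

0.0096
2.0896


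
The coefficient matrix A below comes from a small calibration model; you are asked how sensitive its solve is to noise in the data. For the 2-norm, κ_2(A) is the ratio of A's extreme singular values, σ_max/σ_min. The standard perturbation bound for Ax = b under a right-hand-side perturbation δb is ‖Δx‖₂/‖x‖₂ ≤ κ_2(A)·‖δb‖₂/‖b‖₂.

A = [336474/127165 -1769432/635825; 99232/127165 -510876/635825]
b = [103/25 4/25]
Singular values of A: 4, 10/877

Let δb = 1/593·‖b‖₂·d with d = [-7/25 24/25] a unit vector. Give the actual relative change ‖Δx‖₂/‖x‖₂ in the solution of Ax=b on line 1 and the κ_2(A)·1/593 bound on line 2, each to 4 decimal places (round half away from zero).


0.0070
0.5916

σ_max = 4, σ_min = 10/877
condition number: 4 ÷ (10/877) = 350.8000
bound on ‖Δx‖/‖x‖: κ·ε = 350.8000·1/593 = 0.5916
solve Ax = b  →  x = [-62.8172 -61.2069]
2-norm of b is 4.1231; of x, 87.7057
Δx = A⁻¹·δb where δb = 1/593·4.1231·d; ‖Δx‖ = 0.6098
dividing the unrounded norms, ‖Δx‖/‖x‖ = 0.0070
so the bound overstates the realised error by a factor of ≈ 85.0870 (computed from the unrounded values)


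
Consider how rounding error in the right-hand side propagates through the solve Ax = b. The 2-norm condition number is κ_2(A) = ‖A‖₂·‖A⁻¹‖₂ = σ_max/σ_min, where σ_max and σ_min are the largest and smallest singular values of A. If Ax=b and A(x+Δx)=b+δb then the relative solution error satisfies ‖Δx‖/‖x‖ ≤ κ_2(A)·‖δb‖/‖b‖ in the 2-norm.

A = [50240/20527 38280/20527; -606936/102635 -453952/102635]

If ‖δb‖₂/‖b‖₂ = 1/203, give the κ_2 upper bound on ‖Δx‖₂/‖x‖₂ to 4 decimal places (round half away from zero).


M = AᵀA = [2553093184/62331025 1914789888/62331025; 1914789888/62331025 1436132416/62331025]. tr(M)=159569024/2493241, det(M)=102400/2493241
λ_max, λ_min = (159569024/2493241 ± √25461252188798976/6216250684081)/2 = 64, 1600/2493241
σ_max=√64=8, σ_min=√(1600/2493241)=(40/1579) → κ = 315.8000
bound on ‖Δx‖/‖x‖: κ·ε = 315.8000·1/203 = 1.5557

1.5557


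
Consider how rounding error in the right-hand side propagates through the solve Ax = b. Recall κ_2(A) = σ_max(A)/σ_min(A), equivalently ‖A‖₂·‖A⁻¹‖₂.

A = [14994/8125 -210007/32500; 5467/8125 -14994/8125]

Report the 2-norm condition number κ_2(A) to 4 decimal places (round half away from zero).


52.0000

AᵀA = [407533/105625 -2781387/211250; -2781387/211250 76320097/1690000]; tr = 132545/2704, det = 2401/2704
eigenvalues of AᵀA: λ = (tr ± √(tr²−4·det))/2 = 49, 49/2704
so κ_2 = √(49 / (49/2704)) = 52.0000


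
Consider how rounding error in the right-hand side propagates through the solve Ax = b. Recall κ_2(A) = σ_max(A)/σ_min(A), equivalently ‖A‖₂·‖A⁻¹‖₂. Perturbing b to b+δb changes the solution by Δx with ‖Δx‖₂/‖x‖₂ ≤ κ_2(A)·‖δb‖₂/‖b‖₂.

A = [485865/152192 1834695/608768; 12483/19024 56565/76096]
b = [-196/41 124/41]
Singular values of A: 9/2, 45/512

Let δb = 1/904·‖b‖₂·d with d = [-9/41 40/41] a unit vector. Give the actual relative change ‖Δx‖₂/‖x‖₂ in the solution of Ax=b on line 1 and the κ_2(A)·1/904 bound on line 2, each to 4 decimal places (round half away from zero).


σ_max = 9/2, σ_min = 45/512
condition number: (9/2) ÷ (45/512) = 51.2000
bound on ‖Δx‖/‖x‖: κ·ε = 51.2000·1/904 = 0.0566
solve Ax = b  →  x = [-32.0307 32.3433]
2-norm of b is 5.6569; of x, 45.5198
Δx = A⁻¹·δb where δb = 1/904·5.6569·d; ‖Δx‖ = 0.0712
realised ‖Δx‖/‖x‖ = 0.0016
realised/bound (from unrounded values) ≈ 0.0276

0.0016
0.0566


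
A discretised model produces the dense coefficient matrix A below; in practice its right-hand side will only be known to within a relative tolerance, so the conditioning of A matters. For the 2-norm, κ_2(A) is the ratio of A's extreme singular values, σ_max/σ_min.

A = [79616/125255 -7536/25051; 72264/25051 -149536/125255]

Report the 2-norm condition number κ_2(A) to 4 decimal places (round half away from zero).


M = AᵀA = [81434176/9333025 -1357056/373321; -1357056/373321 14146816/9333025]. tr(M)=565568/55225, det(M)=16384/1380625
λ_max, λ_min = (565568/55225 ± √12788895744/121992025)/2 = 256/25, 64/55225
κ = σ_max/σ_min = (16/5)/(8/235) = 94.0000

94.0000


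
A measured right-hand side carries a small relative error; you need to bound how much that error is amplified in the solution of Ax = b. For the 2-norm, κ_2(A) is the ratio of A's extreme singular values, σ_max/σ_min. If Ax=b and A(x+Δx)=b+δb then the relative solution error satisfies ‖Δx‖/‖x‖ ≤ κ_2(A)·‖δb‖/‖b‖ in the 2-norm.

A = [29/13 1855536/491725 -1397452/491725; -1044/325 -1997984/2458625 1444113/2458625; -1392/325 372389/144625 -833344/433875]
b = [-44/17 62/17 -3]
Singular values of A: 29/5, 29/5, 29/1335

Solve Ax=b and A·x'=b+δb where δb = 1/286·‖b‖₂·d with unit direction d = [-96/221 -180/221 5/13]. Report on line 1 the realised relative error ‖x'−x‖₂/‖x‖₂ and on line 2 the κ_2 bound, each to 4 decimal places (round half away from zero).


0.0063
0.9336

from the listed singular values, σ₁ = 29/5, σ_n = 29/1335
condition number: (29/5) ÷ (29/1335) = 267.0000
perturbation bound = 267.0000·1/286 = 0.9336
solve Ax = b  →  x = [-0.1379 -83.4690 -110.0276]
‖b‖₂ = 5.3852 and ‖x‖₂ = 138.1056
δb = ε·‖b‖·d = [-0.0082 -0.0153 0.0072]; solving A·Δx = δb gives ‖Δx‖ = 0.8668
dividing the unrounded norms, ‖Δx‖/‖x‖ = 0.0063
realised/bound (from unrounded values) ≈ 0.0067


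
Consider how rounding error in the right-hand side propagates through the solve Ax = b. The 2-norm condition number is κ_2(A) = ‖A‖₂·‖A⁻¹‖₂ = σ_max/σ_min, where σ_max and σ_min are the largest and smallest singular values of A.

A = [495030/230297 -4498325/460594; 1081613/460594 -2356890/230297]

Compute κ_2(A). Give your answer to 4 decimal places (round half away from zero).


224.6800

form AᵀA = [2150105485369/212146832836 -2388024344160/53036708209; -2388024344160/53036708209 42454649694025/212146832836] with trace 13267327537/63101378 and determinant 442050625/504811024
λ_max, λ_min = (13267327537/63101378 ± √44002008243061713936/995445976374721)/2 = 841/4, 525625/126202756
κ_2(A) = √(λ_max/λ_min) = √((841/4) / (525625/126202756)) = 224.6800


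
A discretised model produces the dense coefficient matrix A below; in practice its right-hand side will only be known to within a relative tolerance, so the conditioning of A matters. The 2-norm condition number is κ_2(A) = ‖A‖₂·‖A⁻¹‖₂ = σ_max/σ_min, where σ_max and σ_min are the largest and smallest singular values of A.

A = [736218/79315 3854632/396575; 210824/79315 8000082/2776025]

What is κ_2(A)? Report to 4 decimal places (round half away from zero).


M = AᵀA = [23458548100/251634769 172412444160/1761443383; 172412444160/1761443383 1267284027076/12330103681]. tr(M)=2873665736/14661241, det(M)=250000/299209
λ_max, λ_min = (2873665736/14661241 ± √8257236361451421696/214951987660081)/2 = 196, 62500/14661241
σ_max=√196=14, σ_min=√(62500/14661241)=(250/3829) → κ = 214.4240

214.4240


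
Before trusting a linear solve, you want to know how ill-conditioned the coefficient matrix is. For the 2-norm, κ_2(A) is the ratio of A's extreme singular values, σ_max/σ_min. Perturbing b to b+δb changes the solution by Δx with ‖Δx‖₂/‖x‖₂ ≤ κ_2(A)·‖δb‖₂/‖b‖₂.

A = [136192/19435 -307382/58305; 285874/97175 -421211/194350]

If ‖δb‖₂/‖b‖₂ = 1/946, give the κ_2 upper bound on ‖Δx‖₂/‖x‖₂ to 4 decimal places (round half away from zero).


AᵀA = [3227399204/55875625 -7261503809/167626875; -7261503809/167626875 65355844681/2011522500]; tr = 7261688641/80460900, det = 2085136/20115225
λ_max, λ_min = (7261688641/80460900 ± √52729437568121508481/6473956428810000)/2 = 361/4, 23104/20115225
so κ_2 = √((361/4) / (23104/20115225)) = 280.3125
κ_2(A)·‖δb‖/‖b‖ = 0.2963

0.2963


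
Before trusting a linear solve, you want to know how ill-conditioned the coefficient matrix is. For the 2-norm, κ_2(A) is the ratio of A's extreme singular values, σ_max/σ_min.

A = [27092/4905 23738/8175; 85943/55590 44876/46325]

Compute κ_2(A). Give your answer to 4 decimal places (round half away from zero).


M = AᵀA = [36598103425/1112489316 1625714090/92707443; 1625714090/92707443 289558516/30902481]. tr(M)=162706609/3849444, det(M)=714025/962361
λ_max, λ_min = (162706609/3849444 ± √26429463024245281/14818219109136)/2 = 169/4, 16900/962361
κ_2(A) = √(λ_max/λ_min) = √((169/4) / (16900/962361)) = 49.0500

49.0500


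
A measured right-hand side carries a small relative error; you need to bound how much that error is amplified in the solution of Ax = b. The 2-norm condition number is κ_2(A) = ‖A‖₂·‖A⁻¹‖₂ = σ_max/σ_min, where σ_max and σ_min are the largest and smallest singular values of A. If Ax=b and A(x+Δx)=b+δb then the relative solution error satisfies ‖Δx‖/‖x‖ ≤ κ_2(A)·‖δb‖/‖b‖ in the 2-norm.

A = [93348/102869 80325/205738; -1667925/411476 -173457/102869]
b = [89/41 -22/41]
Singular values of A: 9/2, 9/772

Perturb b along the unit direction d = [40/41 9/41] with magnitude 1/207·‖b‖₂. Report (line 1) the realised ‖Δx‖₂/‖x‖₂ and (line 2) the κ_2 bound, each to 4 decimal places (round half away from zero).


from the listed singular values, σ₁ = 9/2, σ_n = 9/772
condition number: (9/2) ÷ (9/772) = 386.0000
κ_2(A)·‖δb‖/‖b‖ = 1.8647
solve Ax = b  →  x = [-65.7778 158.4444]
‖b‖₂ = 2.2361 and ‖x‖₂ = 171.5557
with δb = [0.0105 0.0024], A·Δx = δb → ‖Δx‖ = 0.9266
relative error = 0.0054
tightness: 0.0054 against a bound of 1.8647 (unrounded ratio ≈ 0.0029)

0.0054
1.8647


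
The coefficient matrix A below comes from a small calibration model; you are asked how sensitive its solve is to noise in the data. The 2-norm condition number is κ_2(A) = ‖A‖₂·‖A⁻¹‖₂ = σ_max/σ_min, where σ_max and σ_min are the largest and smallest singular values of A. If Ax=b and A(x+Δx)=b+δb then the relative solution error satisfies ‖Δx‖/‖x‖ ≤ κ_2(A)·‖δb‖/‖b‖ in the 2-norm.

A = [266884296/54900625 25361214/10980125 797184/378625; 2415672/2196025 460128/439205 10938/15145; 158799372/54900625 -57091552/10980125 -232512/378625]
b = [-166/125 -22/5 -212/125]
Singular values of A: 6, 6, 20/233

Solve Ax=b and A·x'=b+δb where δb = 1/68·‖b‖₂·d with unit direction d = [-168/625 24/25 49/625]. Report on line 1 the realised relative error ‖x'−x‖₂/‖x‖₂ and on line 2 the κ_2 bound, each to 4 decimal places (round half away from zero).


σ_max = 6, σ_min = 20/233
κ_2(A) = 6 / (20/233) = 69.9000
perturbation bound = 69.9000·1/68 = 1.0279
solve Ax = b  →  x = [12.5261 12.3899 -43.1436]
‖b‖₂ = 4.8990 and ‖x‖₂ = 46.6024
δb = ε·‖b‖·d = [-0.0194 0.0692 0.0056]; solving A·Δx = δb gives ‖Δx‖ = 0.8393
relative error = 0.0180
realised/bound (from unrounded values) ≈ 0.0175

0.0180
1.0279


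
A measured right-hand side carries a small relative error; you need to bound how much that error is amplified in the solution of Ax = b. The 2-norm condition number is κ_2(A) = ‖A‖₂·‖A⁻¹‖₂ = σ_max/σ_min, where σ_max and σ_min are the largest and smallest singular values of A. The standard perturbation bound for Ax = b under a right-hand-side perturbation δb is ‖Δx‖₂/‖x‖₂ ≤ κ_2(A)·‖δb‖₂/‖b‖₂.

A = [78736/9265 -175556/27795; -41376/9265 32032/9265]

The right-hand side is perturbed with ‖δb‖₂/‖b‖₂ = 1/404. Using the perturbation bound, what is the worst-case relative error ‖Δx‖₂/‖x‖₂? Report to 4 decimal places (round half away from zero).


AᵀA = [27374848/297025 -61587008/891075; -61587008/891075 138596368/2673225]; tr = 15398800/106929, det = 16384/11881
char-poly roots: 144 and 1024/106929
σ_max=√144=12, σ_min=√(1024/106929)=(32/327) → κ = 122.6250
κ_2(A)·‖δb‖/‖b‖ = 0.3035

0.3035


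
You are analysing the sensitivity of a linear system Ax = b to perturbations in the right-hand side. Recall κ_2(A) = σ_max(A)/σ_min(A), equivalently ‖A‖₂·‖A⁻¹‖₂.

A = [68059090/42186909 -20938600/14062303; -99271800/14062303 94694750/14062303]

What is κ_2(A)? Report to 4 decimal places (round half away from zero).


283.8480

AᵀA = [55518175020100/1058736044601 -17624400304000/352912014867; -17624400304000/352912014867 5595193722500/117637338289]; tr = 125891698600/1258901361, det = 156250000/1258901361
eigenvalues of AᵀA: λ = (tr ± √(tr²−4·det))/2 = 100, 1562500/1258901361
κ = σ_max/σ_min = 10/(1250/35481) = 283.8480


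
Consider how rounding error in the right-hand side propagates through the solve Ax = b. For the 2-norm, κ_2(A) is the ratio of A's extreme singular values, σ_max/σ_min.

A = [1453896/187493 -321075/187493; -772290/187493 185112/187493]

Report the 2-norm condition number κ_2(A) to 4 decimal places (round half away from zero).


M = AᵀA = [9378011844/121638841 -2109930120/121638841; -2109930120/121638841 475278921/121638841]. tr(M)=5861565/72361, det(M)=26244/72361
λ_max, λ_min = (5861565/72361 ± √34350348080889/5236114321)/2 = 81, 324/72361
so κ_2 = √(81 / (324/72361)) = 134.5000

134.5000


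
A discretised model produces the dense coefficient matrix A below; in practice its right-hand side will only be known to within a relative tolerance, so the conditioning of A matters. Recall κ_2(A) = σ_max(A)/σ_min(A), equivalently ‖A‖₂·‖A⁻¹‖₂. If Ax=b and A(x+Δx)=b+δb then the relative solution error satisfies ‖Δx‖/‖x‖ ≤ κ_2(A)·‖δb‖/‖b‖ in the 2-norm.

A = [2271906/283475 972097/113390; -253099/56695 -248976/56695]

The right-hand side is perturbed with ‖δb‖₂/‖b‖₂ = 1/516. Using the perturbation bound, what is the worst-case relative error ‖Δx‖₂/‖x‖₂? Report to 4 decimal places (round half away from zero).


0.1114

AᵀA = [23401503349/278055625 4911191649/55611125; 4911191649/55611125 4127781217/44488900]; tr = 234007781/1322500, det = 312900721/33062500
char-poly roots: 17689/100 and 17689/330625
κ = σ_max/σ_min = (133/10)/(133/575) = 57.5000
κ_2(A)·‖δb‖/‖b‖ = 0.1114


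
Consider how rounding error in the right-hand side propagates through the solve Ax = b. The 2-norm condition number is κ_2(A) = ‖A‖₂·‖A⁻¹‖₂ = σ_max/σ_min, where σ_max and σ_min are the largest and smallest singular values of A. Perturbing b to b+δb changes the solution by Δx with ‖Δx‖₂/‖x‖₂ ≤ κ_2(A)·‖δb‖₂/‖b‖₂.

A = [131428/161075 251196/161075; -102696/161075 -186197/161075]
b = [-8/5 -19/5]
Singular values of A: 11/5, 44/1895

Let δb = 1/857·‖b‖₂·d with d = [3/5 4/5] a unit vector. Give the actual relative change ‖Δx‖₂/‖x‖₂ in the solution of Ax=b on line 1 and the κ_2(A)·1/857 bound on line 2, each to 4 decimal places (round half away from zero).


0.0012
0.1106

σ_max = 11/5, σ_min = 44/1895
condition number: (11/5) ÷ (44/1895) = 94.7500
bound on ‖Δx‖/‖x‖: κ·ε = 94.7500·1/857 = 0.1106
solve Ax = b  →  x = [152.2193 -80.6684]
‖b‖₂ = 4.1231 and ‖x‖₂ = 172.2733
with δb = [0.0029 0.0038], A·Δx = δb → ‖Δx‖ = 0.2072
dividing the unrounded norms, ‖Δx‖/‖x‖ = 0.0012
tightness: 0.0012 against a bound of 0.1106 (unrounded ratio ≈ 0.0109)


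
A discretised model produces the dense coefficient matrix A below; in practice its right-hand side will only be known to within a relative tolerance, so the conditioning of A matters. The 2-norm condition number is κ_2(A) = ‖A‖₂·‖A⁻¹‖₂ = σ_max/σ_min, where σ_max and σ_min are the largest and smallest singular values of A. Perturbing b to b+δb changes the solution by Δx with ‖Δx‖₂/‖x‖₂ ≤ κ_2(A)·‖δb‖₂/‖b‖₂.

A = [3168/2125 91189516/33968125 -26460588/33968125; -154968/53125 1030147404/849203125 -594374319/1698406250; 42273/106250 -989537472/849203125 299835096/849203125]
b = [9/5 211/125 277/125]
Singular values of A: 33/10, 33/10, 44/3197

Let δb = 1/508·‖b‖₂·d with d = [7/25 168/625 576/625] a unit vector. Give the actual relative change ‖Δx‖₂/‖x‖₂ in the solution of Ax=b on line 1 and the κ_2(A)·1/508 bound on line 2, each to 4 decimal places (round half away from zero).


largest singular value 33/10, smallest 44/3197
condition number: (33/10) ÷ (44/3197) = 239.7750
bound on ‖Δx‖/‖x‖: κ·ε = 239.7750·1/508 = 0.4720
solve Ax = b  →  x = [-0.1248 61.4272 209.1434]
2-norm of b is 3.3166; of x, 217.9777
with δb = [0.0018 0.0018 0.0060], A·Δx = δb → ‖Δx‖ = 0.4744
relative error = 0.0022
so the bound overstates the realised error by a factor of ≈ 216.8851 (computed from the unrounded values)

0.0022
0.4720


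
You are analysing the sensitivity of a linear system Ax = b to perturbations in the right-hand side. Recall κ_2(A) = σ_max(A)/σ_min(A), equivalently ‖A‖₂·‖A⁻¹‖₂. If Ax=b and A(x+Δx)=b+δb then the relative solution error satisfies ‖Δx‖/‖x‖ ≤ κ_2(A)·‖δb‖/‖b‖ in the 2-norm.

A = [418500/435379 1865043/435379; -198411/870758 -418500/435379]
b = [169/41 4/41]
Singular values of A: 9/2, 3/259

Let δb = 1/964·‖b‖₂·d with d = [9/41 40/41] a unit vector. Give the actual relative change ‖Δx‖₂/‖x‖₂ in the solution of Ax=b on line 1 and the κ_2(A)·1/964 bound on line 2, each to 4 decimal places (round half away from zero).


σ_max = 9/2, σ_min = 3/259
κ = σ_max/σ_min = (9/2)/(3/259) = 388.5000
worst-case relative error ≤ 388.5000 × 1/964 = 0.4030
solve Ax = b  →  x = [-84.0325 19.8184]
‖b‖ = 4.1231, ‖x‖ = 86.3379
δb = ε·‖b‖·d = [0.0009 0.0042]; solving A·Δx = δb gives ‖Δx‖ = 0.3693
realised ‖Δx‖/‖x‖ = 0.0043
so the bound overstates the realised error by a factor of ≈ 94.2301 (computed from the unrounded values)

0.0043
0.4030


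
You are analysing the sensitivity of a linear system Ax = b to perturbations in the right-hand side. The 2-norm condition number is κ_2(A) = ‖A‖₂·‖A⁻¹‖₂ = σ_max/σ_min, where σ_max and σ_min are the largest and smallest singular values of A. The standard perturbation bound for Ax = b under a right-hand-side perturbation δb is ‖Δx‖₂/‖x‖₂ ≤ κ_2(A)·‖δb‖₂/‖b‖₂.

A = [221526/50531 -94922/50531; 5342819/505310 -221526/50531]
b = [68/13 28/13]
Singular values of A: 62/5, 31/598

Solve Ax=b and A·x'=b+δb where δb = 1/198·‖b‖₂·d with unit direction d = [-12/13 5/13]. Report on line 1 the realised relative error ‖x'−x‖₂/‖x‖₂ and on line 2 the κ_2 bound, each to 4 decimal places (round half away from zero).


from the listed singular values, σ₁ = 62/5, σ_n = 31/598
condition number: (62/5) ÷ (31/598) = 239.2000
bound on ‖Δx‖/‖x‖: κ·ε = 239.2000·1/198 = 1.2081
solve Ax = b  →  x = [-29.3797 -71.3499]
‖b‖ = 5.6569, ‖x‖ = 77.1620
Δx = A⁻¹·δb where δb = 1/198·5.6569·d; ‖Δx‖ = 0.5511
relative error = 0.0071
tightness: 0.0071 against a bound of 1.2081 (unrounded ratio ≈ 0.0059)

0.0071
1.2081


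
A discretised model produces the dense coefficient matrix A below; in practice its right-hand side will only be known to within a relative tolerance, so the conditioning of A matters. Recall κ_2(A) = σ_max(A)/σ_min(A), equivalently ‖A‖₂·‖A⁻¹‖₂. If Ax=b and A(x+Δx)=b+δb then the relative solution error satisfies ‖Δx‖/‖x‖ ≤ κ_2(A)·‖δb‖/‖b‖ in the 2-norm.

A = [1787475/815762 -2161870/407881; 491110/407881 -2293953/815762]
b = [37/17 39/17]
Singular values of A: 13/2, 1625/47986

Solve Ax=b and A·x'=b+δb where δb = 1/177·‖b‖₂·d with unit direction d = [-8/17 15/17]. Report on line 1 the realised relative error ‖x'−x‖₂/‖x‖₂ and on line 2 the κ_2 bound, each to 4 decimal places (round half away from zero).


0.0179
1.0844

largest singular value 13/2, smallest 1625/47986
κ_2(A) = (13/2) / (1625/47986) = 191.9440
worst-case relative error ≤ 191.9440 × 1/177 = 1.0844
solve Ax = b  →  x = [27.4358 10.9316]
‖b‖₂ = 3.1623 and ‖x‖₂ = 29.5335
with δb = [-0.0084 0.0158], A·Δx = δb → ‖Δx‖ = 0.5276
dividing the unrounded norms, ‖Δx‖/‖x‖ = 0.0179
realised/bound (from unrounded values) ≈ 0.0165


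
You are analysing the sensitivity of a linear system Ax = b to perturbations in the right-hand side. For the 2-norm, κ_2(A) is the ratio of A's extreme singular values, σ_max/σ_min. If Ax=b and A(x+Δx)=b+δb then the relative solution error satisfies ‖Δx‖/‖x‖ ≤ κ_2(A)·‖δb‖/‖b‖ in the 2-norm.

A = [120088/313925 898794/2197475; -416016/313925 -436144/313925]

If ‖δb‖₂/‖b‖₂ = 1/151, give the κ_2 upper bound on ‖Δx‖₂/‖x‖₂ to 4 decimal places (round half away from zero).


2.5091

M = AᵀA = [299984704/157678249 2204855280/1103747743; 2204855280/1103747743 16205901604/7726234201]. tr(M)=36748100/9186961, det(M)=1024/9186961
eigenvalues of AᵀA: λ = (tr ± √(tr²−4·det))/2 = 4, 256/9186961
σ_max=√4=2, σ_min=√(256/9186961)=(16/3031) → κ = 378.8750
κ_2(A)·‖δb‖/‖b‖ = 2.5091


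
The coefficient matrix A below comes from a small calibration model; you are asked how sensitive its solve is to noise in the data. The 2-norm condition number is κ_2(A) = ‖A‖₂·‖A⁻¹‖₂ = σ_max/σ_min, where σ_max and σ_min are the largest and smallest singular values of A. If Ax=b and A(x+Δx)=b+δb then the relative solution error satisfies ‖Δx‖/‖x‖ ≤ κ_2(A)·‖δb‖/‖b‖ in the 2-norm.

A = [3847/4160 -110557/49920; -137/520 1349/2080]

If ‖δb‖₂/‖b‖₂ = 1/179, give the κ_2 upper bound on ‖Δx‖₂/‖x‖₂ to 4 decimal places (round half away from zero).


form AᵀA = [640025/692224 -18431875/8306688; -18431875/8306688 530842225/99680256] with trace 3686425/589824 and determinant 625/2359296
solving λ² − 3686425/589824·λ + 625/2359296 = 0 gives λ = 25/4, 25/589824
κ_2(A) = √(λ_max/λ_min) = √((25/4) / (25/589824)) = 384.0000
κ_2(A)·‖δb‖/‖b‖ = 2.1453

2.1453


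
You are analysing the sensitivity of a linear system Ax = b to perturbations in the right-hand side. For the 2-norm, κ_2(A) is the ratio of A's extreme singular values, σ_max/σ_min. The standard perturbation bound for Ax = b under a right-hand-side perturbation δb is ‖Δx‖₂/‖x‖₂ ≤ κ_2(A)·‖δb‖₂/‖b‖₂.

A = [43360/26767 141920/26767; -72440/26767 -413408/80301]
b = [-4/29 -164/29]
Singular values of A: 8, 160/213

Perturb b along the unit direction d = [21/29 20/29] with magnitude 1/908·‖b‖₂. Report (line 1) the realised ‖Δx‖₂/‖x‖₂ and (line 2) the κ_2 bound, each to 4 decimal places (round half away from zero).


0.0016
0.0117

largest singular value 8, smallest 160/213
condition number: 8 ÷ (160/213) = 10.6500
perturbation bound = 10.6500·1/908 = 0.0117
solve Ax = b  →  x = [5.1077 -1.5865]
2-norm of b is 5.6569; of x, 5.3484
re-solving with b+δb shifts x by Δx of norm 0.0083
relative error = 0.0016
tightness: 0.0016 against a bound of 0.0117 (unrounded ratio ≈ 0.1322)


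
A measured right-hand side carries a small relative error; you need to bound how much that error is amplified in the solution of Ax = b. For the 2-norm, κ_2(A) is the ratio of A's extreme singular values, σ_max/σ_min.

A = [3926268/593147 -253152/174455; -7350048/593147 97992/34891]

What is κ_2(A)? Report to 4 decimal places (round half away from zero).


340.4000

M = AᵀA = [240272615952/1217381881 -270304242048/6086909405; -270304242048/6086909405 304146736704/30434547025]. tr(M)=3754290384/18105025, det(M)=6718464/18105025
char-poly roots: 5184/25 and 1296/724201
κ_2(A) = √(λ_max/λ_min) = √((5184/25) / (1296/724201)) = 340.4000


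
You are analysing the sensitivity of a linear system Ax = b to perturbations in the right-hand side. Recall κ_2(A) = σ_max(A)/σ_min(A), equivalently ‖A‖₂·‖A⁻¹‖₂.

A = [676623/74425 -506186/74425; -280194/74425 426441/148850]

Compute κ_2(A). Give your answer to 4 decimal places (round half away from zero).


M = AᵀA = [634706937/6555125 -476023899/6555125; -476023899/6555125 1428105317/26220500]. tr(M)=793386613/5244100, det(M)=25431849/131102500
char-poly roots: 15129/100 and 1681/1311025
σ_max=√(15129/100)=(123/10), σ_min=√(1681/1311025)=(41/1145) → κ = 343.5000

343.5000


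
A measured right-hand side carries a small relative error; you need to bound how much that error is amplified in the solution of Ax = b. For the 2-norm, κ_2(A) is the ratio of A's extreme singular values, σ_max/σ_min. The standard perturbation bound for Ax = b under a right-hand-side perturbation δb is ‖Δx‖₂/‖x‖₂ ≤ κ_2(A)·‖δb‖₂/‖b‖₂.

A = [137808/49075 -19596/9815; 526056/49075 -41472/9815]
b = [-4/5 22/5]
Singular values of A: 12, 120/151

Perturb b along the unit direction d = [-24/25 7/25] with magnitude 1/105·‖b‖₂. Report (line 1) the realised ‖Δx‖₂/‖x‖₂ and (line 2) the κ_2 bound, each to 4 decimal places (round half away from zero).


0.0211
0.1438

largest singular value 12, smallest 120/151
κ_2(A) = 12 / (120/151) = 15.1000
worst-case relative error ≤ 15.1000 × 1/105 = 0.1438
solve Ax = b  →  x = [1.2756 2.1949]
2-norm of b is 4.4721; of x, 2.5386
with δb = [-0.0409 0.0119], A·Δx = δb → ‖Δx‖ = 0.0536
dividing the unrounded norms, ‖Δx‖/‖x‖ = 0.0211
tightness: 0.0211 against a bound of 0.1438 (unrounded ratio ≈ 0.1468)


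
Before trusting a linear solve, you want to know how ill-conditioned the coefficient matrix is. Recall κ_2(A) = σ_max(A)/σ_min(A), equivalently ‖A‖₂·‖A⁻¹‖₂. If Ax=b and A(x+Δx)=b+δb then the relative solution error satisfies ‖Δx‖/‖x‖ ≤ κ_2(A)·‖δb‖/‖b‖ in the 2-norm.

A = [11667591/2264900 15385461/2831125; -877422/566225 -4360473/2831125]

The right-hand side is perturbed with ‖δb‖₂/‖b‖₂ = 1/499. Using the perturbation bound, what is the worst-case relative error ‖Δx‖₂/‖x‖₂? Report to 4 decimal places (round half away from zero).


M = AᵀA = [237520943361/8207635216 311704265691/10259544020; 311704265691/10259544020 409161815946/12824430025]. tr(M)=14844961521/243984400, det(M)=2313441/9759376
solving λ² − 14844961521/243984400·λ + 2313441/9759376 = 0 gives λ = 1521/25, 38025/9759376
σ_max=√(1521/25)=(39/5), σ_min=√(38025/9759376)=(195/3124) → κ = 124.9600
perturbation bound = 124.9600·1/499 = 0.2504

0.2504


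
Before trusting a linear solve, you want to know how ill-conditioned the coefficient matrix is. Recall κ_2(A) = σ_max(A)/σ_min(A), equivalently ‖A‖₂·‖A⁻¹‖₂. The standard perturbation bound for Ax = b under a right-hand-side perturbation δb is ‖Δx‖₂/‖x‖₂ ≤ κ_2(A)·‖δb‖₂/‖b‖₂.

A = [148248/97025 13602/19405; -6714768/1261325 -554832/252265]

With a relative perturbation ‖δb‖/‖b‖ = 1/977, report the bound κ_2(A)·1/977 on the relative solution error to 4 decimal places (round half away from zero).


form AᵀA = [78083682624/2545505209 32530811760/2545505209; 32530811760/2545505209 13564239300/2545505209] with trace 542295396/15062161 and determinant 2073600/15062161
solving λ² − 542295396/15062161·λ + 2073600/15062161 = 0 gives λ = 36, 57600/15062161
κ_2(A) = √(λ_max/λ_min) = √(36 / (57600/15062161)) = 97.0250
worst-case relative error ≤ 97.0250 × 1/977 = 0.0993

0.0993


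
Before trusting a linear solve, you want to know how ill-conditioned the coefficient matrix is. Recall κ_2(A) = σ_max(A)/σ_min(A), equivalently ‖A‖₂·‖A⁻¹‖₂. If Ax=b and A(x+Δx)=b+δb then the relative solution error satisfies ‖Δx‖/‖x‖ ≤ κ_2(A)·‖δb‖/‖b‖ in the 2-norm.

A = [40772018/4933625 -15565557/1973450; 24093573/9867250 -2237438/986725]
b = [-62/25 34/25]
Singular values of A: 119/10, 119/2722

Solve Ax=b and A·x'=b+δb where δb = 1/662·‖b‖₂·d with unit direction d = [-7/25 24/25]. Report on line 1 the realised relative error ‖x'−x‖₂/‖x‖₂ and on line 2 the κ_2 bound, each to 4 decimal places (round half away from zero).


0.0021
0.4112

from the listed singular values, σ₁ = 119/10, σ_n = 119/2722
κ_2(A) = (119/10) / (119/2722) = 272.2000
perturbation bound = 272.2000·1/662 = 0.4112
solve Ax = b  →  x = [31.4286 33.2437]
2-norm of b is 2.8284; of x, 45.7482
δb = ε·‖b‖·d = [-0.0012 0.0041]; solving A·Δx = δb gives ‖Δx‖ = 0.0977
relative error = 0.0021
tightness: 0.0021 against a bound of 0.4112 (unrounded ratio ≈ 0.0052)


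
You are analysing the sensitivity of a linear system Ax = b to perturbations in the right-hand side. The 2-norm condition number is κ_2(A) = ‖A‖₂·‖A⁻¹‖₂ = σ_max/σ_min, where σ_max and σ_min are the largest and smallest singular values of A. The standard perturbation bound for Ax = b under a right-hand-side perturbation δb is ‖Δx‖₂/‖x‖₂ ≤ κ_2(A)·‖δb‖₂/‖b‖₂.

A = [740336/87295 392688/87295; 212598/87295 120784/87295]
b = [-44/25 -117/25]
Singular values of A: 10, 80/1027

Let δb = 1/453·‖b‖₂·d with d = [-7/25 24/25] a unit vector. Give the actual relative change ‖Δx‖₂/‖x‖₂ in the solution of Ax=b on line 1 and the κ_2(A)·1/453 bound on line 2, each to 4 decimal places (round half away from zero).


0.0028
0.2834

largest singular value 10, smallest 80/1027
κ_2(A) = 10 / (80/1027) = 128.3750
worst-case relative error ≤ 128.3750 × 1/453 = 0.2834
solve Ax = b  →  x = [23.9000 -45.4500]
‖b‖₂ = 5.0000 and ‖x‖₂ = 51.3509
with δb = [-0.0031 0.0106], A·Δx = δb → ‖Δx‖ = 0.1417
dividing the unrounded norms, ‖Δx‖/‖x‖ = 0.0028
realised/bound (from unrounded values) ≈ 0.0097


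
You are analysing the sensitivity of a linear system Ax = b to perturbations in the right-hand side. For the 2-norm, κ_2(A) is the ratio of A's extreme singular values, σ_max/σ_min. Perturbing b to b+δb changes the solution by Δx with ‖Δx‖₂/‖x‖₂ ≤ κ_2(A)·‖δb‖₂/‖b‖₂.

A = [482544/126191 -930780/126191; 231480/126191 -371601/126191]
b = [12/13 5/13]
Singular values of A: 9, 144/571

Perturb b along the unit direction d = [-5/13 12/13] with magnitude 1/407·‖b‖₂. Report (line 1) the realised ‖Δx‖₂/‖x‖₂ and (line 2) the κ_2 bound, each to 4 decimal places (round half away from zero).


0.0877
0.0877

from the listed singular values, σ₁ = 9, σ_n = 144/571
κ_2(A) = 9 / (144/571) = 35.6875
κ_2(A)·‖δb‖/‖b‖ = 0.0877
solve Ax = b  →  x = [0.0523 -0.0980]
2-norm of b is 1.0000; of x, 0.1111
Δx = A⁻¹·δb where δb = 1/407·1.0000·d; ‖Δx‖ = 0.0097
dividing the unrounded norms, ‖Δx‖/‖x‖ = 0.0877
so the bound is sharp here: realised error equals the bound


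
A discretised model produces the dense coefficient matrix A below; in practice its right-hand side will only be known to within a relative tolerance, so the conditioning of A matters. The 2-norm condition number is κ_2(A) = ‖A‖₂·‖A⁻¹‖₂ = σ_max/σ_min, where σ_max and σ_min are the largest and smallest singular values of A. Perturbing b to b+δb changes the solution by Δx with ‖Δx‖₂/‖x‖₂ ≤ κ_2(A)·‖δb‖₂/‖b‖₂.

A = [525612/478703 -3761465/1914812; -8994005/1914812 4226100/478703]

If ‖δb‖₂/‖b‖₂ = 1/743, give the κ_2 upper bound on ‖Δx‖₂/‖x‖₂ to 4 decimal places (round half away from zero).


0.3032

form AᵀA = [85312413532729/3666504995344 -9996658918020/229156562209; -9996658918020/229156562209 299907358306225/3666504995344] with trace 666470193493/6343434248 and determinant 44152515625/202989895936
char-poly roots: 1681/16 and 26265625/12686868496
so κ_2 = √((1681/16) / (26265625/12686868496)) = 225.2720
κ_2(A)·‖δb‖/‖b‖ = 0.3032


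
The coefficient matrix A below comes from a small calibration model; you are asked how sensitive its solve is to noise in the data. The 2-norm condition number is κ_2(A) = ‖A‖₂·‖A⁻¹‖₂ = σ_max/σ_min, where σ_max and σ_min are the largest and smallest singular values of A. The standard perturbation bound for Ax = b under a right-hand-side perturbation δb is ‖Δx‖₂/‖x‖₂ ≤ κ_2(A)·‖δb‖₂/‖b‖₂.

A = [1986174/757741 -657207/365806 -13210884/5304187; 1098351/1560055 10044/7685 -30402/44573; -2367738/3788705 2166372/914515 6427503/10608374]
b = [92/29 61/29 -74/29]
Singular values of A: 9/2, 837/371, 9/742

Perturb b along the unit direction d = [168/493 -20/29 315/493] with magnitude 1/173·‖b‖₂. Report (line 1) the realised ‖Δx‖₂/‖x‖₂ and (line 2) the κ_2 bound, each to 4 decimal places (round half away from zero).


0.0132
2.1445

σ_max = 9/2, σ_min = 9/742
κ = σ_max/σ_min = (9/2)/(9/742) = 371.0000
worst-case relative error ≤ 371.0000 × 1/173 = 2.1445
solve Ax = b  →  x = [-113.0089 -0.1787 -120.0761]
‖b‖₂ = 4.5826 and ‖x‖₂ = 164.8919
Δx = A⁻¹·δb where δb = 1/173·4.5826·d; ‖Δx‖ = 2.1839
relative error = 0.0132
tightness: 0.0132 against a bound of 2.1445 (unrounded ratio ≈ 0.0062)


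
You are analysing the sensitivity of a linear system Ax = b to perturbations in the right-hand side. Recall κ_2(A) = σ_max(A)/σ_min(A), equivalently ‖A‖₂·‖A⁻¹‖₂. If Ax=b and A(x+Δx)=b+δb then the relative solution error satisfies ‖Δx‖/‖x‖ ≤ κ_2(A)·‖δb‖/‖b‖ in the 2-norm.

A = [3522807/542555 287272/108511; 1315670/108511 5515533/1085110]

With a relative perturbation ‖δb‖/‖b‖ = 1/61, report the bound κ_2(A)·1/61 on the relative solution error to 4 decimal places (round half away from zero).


4.0246

AᵀA = [192681169141/1018567225 16056451431/203713445; 16056451431/203713445 133818769801/4074268900]; tr = 1070465617/4821620, det = 492884401/602702500
eigenvalues of AᵀA: λ = (tr ± √(tr²−4·det))/2 = 22201/100, 22201/6027025
so κ_2 = √((22201/100) / (22201/6027025)) = 245.5000
bound on ‖Δx‖/‖x‖: κ·ε = 245.5000·1/61 = 4.0246


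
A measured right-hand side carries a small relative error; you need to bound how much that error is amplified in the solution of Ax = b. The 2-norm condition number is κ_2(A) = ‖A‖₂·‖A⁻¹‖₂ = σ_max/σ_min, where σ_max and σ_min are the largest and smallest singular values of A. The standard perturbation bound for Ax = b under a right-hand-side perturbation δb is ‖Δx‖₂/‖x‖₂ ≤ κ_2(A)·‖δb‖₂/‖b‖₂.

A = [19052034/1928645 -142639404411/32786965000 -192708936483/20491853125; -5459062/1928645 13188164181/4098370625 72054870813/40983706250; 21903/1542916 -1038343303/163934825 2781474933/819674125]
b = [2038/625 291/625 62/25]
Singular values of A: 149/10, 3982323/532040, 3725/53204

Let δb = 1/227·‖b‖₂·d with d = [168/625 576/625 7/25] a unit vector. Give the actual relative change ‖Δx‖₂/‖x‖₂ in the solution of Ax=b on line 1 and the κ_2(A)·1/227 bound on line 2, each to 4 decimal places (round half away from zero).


σ_max = 149/10, σ_min = 3725/53204
κ_2(A) = (149/10) / (3725/53204) = 212.8160
perturbation bound = 212.8160·1/227 = 0.9375
solve Ax = b  →  x = [20.8245 8.9665 17.3800]
2-norm of b is 4.1231; of x, 28.5679
Δx = A⁻¹·δb where δb = 1/227·4.1231·d; ‖Δx‖ = 0.2594
relative error = 0.0091
tightness: 0.0091 against a bound of 0.9375 (unrounded ratio ≈ 0.0097)

0.0091
0.9375


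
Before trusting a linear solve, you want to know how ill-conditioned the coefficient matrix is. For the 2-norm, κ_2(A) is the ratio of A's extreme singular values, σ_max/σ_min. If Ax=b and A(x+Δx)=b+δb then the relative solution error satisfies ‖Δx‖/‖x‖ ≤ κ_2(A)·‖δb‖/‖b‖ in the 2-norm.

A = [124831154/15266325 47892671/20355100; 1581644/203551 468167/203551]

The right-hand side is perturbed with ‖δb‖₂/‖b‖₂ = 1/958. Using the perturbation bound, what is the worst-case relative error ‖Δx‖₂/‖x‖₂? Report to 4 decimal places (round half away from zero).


form AᵀA = [35260766125876/277123280625 6856152698087/184748853750; 6856152698087/184748853750 5333544987401/492663610000] with trace 979478660641/7094355984 and determinant 121992025/443397249
λ_max, λ_min = (979478660641/7094355984 ± √959323057540523464764481/50329886827716608256)/2 = 2209/16, 883600/443397249
κ_2(A) = √(λ_max/λ_min) = √((2209/16) / (883600/443397249)) = 263.2125
perturbation bound = 263.2125·1/958 = 0.2748

0.2748


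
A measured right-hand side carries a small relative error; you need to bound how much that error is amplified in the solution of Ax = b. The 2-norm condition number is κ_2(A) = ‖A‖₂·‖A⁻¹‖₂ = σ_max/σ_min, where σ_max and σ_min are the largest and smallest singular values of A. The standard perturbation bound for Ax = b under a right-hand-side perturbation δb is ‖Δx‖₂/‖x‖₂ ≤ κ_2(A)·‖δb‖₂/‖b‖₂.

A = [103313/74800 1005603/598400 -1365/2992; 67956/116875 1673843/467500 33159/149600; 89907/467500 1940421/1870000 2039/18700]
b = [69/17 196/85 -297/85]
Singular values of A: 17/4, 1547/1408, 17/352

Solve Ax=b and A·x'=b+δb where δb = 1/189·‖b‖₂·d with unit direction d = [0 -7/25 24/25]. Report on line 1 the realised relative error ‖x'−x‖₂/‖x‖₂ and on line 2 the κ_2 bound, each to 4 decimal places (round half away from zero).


largest singular value 17/4, smallest 17/352
condition number: (17/4) ÷ (17/352) = 88.0000
perturbation bound = 88.0000·1/189 = 0.4656
solve Ax = b  →  x = [-34.9063 10.9163 -74.3645]
2-norm of b is 5.8310; of x, 82.8715
Δx = A⁻¹·δb where δb = 1/189·5.8310·d; ‖Δx‖ = 0.6388
relative error = 0.0077
realised/bound (from unrounded values) ≈ 0.0166

0.0077
0.4656
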